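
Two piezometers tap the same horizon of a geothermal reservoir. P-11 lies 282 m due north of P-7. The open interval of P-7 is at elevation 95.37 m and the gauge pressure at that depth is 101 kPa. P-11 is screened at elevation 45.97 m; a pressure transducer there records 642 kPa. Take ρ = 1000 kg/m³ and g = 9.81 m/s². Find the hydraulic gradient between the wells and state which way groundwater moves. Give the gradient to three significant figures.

i ≈ 0.0204; groundwater flows toward the south

Pressure head at P-7: ψ = P/(ρg) = 101×1000 / (1000 × 9.81) = 10.30 m.
Total head at P-7: h = z + ψ = 95.37 + 10.30 = 105.67 m.
Pressure head at P-11: ψ = P/(ρg) = 642×1000 / (1000 × 9.81) = 65.44 m.
Total head at P-11: h = z + ψ = 45.97 + 65.44 = 111.41 m.
Head difference: h(P-7) − h(P-11) = 105.67 − 111.41 = -5.74 m.
Hydraulic gradient: i = |Δh| / L = 5.74 / 282 = 0.0204.
Flow is from higher to lower head: from P-11 toward P-7, i.e. toward the south.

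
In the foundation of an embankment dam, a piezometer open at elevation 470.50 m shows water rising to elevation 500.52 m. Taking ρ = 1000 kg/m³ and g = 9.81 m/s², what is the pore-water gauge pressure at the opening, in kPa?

Pressure head ψ = h − z = 500.52 − 470.50 = 30.02 m.
P = ρgψ = 1000 × 9.81 × 30.02 = 294496 Pa ≈ 294 kPa.

P ≈ 294 kPa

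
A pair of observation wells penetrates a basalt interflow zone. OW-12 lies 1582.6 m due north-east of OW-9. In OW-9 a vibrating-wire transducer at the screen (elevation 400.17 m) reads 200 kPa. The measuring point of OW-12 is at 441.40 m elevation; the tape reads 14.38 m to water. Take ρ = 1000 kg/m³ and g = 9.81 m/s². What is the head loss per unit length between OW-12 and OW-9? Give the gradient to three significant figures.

i ≈ 0.00408 m/m

Pressure head at OW-9: ψ = P/(ρg) = 200×1000 / (1000 × 9.81) = 20.39 m.
Total head at OW-9: h = z + ψ = 400.17 + 20.39 = 420.56 m.
Total head at OW-12: h = 441.40 − 14.38 = 427.02 m.
Head difference: h(OW-9) − h(OW-12) = 420.56 − 427.02 = -6.46 m.
Hydraulic gradient: i = |Δh| / L = 6.46 / 1582.6 = 0.00408.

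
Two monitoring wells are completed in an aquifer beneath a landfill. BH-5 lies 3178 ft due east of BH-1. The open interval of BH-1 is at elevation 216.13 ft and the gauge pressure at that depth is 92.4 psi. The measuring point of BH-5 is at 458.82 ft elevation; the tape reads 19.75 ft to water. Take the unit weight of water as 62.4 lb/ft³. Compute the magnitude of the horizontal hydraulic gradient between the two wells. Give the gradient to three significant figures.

i ≈ 0.00306

Pressure head at BH-1: ψ = 144·P/γ = 144 × 92.4 / 62.4 = 213.23 ft.
Total head at BH-1: h = z + ψ = 216.13 + 213.23 = 429.36 ft.
Total head at BH-5: h = 458.82 − 19.75 = 439.07 ft.
Head difference: h(BH-1) − h(BH-5) = 429.36 − 439.07 = -9.71 ft.
Hydraulic gradient: i = |Δh| / L = 9.71 / 3178 = 0.00306.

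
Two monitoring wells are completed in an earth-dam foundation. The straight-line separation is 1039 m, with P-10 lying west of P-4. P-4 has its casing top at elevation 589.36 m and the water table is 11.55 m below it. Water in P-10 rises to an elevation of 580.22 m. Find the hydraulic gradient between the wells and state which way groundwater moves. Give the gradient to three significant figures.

Total head at P-4: h = 589.36 − 11.55 = 577.81 m.
Total head at P-10: h = 580.22 m (water level in the piezometer is the total head).
Head difference: h(P-4) − h(P-10) = 577.81 − 580.22 = -2.41 m.
Hydraulic gradient: i = |Δh| / L = 2.41 / 1039 = 0.00232.
Flow is from higher to lower head: from P-10 toward P-4, i.e. toward the east.

i ≈ 0.00232; groundwater flows toward the east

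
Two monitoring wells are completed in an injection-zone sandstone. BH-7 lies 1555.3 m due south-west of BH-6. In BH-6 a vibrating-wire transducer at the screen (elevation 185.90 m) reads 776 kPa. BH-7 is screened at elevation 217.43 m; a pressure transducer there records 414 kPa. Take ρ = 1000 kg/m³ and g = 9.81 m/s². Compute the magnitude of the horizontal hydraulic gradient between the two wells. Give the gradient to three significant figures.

Pressure head at BH-6: ψ = P/(ρg) = 776×1000 / (1000 × 9.81) = 79.10 m.
Total head at BH-6: h = z + ψ = 185.90 + 79.10 = 265.00 m.
Pressure head at BH-7: ψ = P/(ρg) = 414×1000 / (1000 × 9.81) = 42.20 m.
Total head at BH-7: h = z + ψ = 217.43 + 42.20 = 259.63 m.
Head difference: h(BH-6) − h(BH-7) = 265.00 − 259.63 = 5.37 m.
Hydraulic gradient: i = |Δh| / L = 5.37 / 1555.3 = 0.00345.

i ≈ 0.00345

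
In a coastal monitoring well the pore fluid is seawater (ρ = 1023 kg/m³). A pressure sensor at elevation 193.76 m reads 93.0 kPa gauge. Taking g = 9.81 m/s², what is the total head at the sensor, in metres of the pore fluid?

h ≈ 203.03 m

ψ = P/(ρg) = 93.0×1000 / (1023 × 9.81) = 9.27 m.
h = z + ψ = 193.76 + 9.27 = 203.03 m.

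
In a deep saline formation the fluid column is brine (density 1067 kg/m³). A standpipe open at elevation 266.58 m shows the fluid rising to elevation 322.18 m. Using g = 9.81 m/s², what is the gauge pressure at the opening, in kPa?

Pressure head ψ = h − z = 322.18 − 266.58 = 55.60 m.
P = ρgψ = 1067 × 9.81 × 55.60 = 581980 Pa ≈ 582 kPa.

P ≈ 582 kPa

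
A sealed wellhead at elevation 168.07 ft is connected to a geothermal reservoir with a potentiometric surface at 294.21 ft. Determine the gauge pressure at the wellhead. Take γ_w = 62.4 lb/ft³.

Head above the cap: Δh = 294.21 − 168.07 = 126.14 ft.
P = γΔh/144 = 62.4 × 126.14 / 144 = 54.7 psi.

P ≈ 54.7 psi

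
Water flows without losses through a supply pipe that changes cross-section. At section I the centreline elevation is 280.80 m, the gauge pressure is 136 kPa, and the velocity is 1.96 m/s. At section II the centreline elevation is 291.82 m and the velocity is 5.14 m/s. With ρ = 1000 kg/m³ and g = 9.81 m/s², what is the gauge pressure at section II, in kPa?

Pressure head at I: ψ₁ = P₁/(ρg) = 136×1000 / (1000 × 9.81) = 13.86 m.
Velocity heads: v₁²/2g = 1.96²/19.62 = 0.196 m; v₂²/2g = 5.14²/19.62 = 1.347 m.
Total head H = z₁ + ψ₁ + v₁²/2g = 280.80 + 13.86 + 0.196 = 294.86 m.
ψ₂ = H − z₂ − v₂²/2g = 294.86 − 291.82 − 1.347 = 1.69 m.
P₂ = ρgψ₂ = 1000 × 9.81 × 1.69 ≈ 16.6 kPa.

P₂ ≈ 16.6 kPa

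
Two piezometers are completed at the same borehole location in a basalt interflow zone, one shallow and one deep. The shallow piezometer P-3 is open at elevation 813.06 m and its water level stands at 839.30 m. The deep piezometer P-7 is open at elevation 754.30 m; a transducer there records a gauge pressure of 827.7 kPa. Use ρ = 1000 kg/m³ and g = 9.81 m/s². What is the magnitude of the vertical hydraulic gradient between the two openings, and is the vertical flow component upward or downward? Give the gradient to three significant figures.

Total head at P-3: h = 839.30 m (water level in the standpipe).
Pressure head at P-7: ψ = P/(ρg) = 827.7×1000 / (1000 × 9.81) = 84.37 m.
Total head at P-7: h = z + ψ = 754.30 + 84.37 = 838.67 m.
Δh = h(P-3) − h(P-7) = 839.30 − 838.67 = 0.63 m.
Vertical separation Δz = 813.06 − 754.30 = 58.76 m.
|i_v| = |Δh| / Δz = 0.63 / 58.76 = 0.0107.
Head is higher in the shallow piezometer, so vertical flow is downward (recharge condition).

|i_v| ≈ 0.0107; vertical flow is downward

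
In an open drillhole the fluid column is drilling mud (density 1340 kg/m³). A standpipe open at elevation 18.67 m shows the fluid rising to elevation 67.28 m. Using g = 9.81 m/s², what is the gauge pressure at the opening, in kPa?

Pressure head ψ = h − z = 67.28 − 18.67 = 48.61 m.
P = ρgψ = 1340 × 9.81 × 48.61 = 638998 Pa ≈ 639 kPa.

P ≈ 639 kPa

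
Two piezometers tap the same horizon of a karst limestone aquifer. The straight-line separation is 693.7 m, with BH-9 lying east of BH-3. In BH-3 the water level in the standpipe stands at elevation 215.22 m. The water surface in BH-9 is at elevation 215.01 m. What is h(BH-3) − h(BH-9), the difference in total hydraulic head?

Δh ≈ 0.21 m

Total head at BH-3: h = 215.22 m (water level in the piezometer is the total head).
Total head at BH-9: h = 215.01 m (water level in the piezometer is the total head).
Head difference: h(BH-3) − h(BH-9) = 215.22 − 215.01 = 0.21 m.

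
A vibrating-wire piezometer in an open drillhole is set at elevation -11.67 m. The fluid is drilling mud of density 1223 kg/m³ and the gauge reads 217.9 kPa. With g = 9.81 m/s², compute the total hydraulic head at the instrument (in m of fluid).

ψ = P/(ρg) = 217.9×1000 / (1223 × 9.81) = 18.16 m.
h = z + ψ = -11.67 + 18.16 = 6.49 m.

h ≈ 6.49 m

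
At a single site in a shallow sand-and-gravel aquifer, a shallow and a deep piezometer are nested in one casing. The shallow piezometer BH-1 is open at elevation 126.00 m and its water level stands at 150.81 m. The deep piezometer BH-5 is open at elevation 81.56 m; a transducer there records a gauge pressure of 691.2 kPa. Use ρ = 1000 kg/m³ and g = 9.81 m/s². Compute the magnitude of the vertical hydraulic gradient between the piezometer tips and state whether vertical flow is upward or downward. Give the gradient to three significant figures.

Total head at BH-1: h = 150.81 m (water level in the standpipe).
Pressure head at BH-5: ψ = P/(ρg) = 691.2×1000 / (1000 × 9.81) = 70.46 m.
Total head at BH-5: h = z + ψ = 81.56 + 70.46 = 152.02 m.
Δh = h(BH-1) − h(BH-5) = 150.81 − 152.02 = -1.21 m.
Vertical separation Δz = 126.00 − 81.56 = 44.44 m.
|i_v| = |Δh| / Δz = 1.21 / 44.44 = 0.0272.
Head is higher in the deep piezometer, so vertical flow is upward (discharge condition).

|i_v| ≈ 0.0272; vertical flow is upward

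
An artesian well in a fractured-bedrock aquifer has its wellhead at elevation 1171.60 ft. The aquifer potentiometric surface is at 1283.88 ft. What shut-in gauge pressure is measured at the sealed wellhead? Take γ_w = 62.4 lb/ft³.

P ≈ 48.7 psi

Head above the cap: Δh = 1283.88 − 1171.60 = 112.28 ft.
P = γΔh/144 = 62.4 × 112.28 / 144 = 48.7 psi.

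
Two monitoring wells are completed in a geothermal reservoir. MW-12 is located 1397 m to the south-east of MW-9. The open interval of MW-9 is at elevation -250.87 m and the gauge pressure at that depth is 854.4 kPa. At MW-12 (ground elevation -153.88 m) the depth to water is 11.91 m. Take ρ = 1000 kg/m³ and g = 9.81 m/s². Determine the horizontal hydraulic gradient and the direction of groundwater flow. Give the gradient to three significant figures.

i ≈ 0.00144; groundwater flows toward the south-east

Pressure head at MW-9: ψ = P/(ρg) = 854.4×1000 / (1000 × 9.81) = 87.09 m.
Total head at MW-9: h = z + ψ = -250.87 + 87.09 = -163.78 m.
Total head at MW-12: h = -153.88 − 11.91 = -165.79 m.
Head difference: h(MW-9) − h(MW-12) = -163.78 − (-165.79) = 2.01 m.
Hydraulic gradient: i = |Δh| / L = 2.01 / 1397 = 0.00144.
Flow is from higher to lower head: from MW-9 toward MW-12, i.e. toward the south-east.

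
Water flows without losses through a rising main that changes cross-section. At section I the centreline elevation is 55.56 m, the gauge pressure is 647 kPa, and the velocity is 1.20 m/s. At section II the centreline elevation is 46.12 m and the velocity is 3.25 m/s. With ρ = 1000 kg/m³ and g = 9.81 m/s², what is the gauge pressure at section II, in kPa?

P₂ ≈ 735 kPa

Pressure head at I: ψ₁ = P₁/(ρg) = 647×1000 / (1000 × 9.81) = 65.95 m.
Velocity heads: v₁²/2g = 1.20²/19.62 = 0.073 m; v₂²/2g = 3.25²/19.62 = 0.538 m.
Total head H = z₁ + ψ₁ + v₁²/2g = 55.56 + 65.95 + 0.073 = 121.58 m.
ψ₂ = H − z₂ − v₂²/2g = 121.58 − 46.12 − 0.538 = 74.92 m.
P₂ = ρgψ₂ = 1000 × 9.81 × 74.92 ≈ 735 kPa.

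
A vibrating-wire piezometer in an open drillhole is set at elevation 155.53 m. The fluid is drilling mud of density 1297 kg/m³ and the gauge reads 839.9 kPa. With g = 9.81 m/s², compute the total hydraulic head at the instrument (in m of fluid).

ψ = P/(ρg) = 839.9×1000 / (1297 × 9.81) = 66.01 m.
h = z + ψ = 155.53 + 66.01 = 221.54 m.

h ≈ 221.54 m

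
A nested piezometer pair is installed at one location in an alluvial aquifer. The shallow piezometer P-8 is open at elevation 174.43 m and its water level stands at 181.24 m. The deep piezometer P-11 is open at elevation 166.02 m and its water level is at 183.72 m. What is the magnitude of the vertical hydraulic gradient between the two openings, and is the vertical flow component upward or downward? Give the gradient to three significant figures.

|i_v| ≈ 0.295; vertical flow is upward

Total head at P-8: h = 181.24 m (water level in the standpipe).
Total head at P-11: h = 183.72 m.
Δh = h(P-8) − h(P-11) = 181.24 − 183.72 = -2.48 m.
Vertical separation Δz = 174.43 − 166.02 = 8.41 m.
|i_v| = |Δh| / Δz = 2.48 / 8.41 = 0.295.
Head is higher in the deep piezometer, so vertical flow is upward (discharge condition).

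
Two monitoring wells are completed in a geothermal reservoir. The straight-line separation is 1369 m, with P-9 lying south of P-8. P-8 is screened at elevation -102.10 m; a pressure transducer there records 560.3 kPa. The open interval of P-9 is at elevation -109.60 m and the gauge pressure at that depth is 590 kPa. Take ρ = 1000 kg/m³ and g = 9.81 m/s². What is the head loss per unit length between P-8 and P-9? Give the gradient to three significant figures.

i ≈ 0.00327 m/m

Pressure head at P-8: ψ = P/(ρg) = 560.3×1000 / (1000 × 9.81) = 57.12 m.
Total head at P-8: h = z + ψ = -102.10 + 57.12 = -44.98 m.
Pressure head at P-9: ψ = P/(ρg) = 590×1000 / (1000 × 9.81) = 60.14 m.
Total head at P-9: h = z + ψ = -109.60 + 60.14 = -49.46 m.
Head difference: h(P-8) − h(P-9) = -44.98 − (-49.46) = 4.48 m.
Hydraulic gradient: i = |Δh| / L = 4.48 / 1369 = 0.00327.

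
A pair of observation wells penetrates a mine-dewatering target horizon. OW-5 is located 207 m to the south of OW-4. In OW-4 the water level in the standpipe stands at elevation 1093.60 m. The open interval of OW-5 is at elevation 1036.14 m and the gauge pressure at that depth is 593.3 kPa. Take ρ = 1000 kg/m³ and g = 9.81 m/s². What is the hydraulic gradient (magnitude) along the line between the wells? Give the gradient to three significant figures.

Total head at OW-4: h = 1093.60 m (water level in the piezometer is the total head).
Pressure head at OW-5: ψ = P/(ρg) = 593.3×1000 / (1000 × 9.81) = 60.48 m.
Total head at OW-5: h = z + ψ = 1036.14 + 60.48 = 1096.62 m.
Head difference: h(OW-4) − h(OW-5) = 1093.60 − 1096.62 = -3.02 m.
Hydraulic gradient: i = |Δh| / L = 3.02 / 207 = 0.0146.

i ≈ 0.0146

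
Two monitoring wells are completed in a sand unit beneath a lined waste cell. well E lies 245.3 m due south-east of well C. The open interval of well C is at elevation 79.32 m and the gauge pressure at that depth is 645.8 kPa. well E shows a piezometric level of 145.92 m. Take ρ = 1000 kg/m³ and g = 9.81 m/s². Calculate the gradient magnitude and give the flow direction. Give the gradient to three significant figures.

i ≈ 0.00314; groundwater flows toward the north-west

Pressure head at well C: ψ = P/(ρg) = 645.8×1000 / (1000 × 9.81) = 65.83 m.
Total head at well C: h = z + ψ = 79.32 + 65.83 = 145.15 m.
Total head at well E: h = 145.92 m (water level in the piezometer is the total head).
Head difference: h(well C) − h(well E) = 145.15 − 145.92 = -0.77 m.
Hydraulic gradient: i = |Δh| / L = 0.77 / 245.3 = 0.00314.
Flow is from higher to lower head: from well E toward well C, i.e. toward the north-west.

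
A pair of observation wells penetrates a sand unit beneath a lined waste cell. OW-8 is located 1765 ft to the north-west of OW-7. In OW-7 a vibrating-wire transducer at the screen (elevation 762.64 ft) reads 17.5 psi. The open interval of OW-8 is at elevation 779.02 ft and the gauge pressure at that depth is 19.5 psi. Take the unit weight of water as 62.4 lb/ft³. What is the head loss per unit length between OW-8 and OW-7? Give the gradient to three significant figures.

Pressure head at OW-7: ψ = 144·P/γ = 144 × 17.5 / 62.4 = 40.38 ft.
Total head at OW-7: h = z + ψ = 762.64 + 40.38 = 803.02 ft.
Pressure head at OW-8: ψ = 144·P/γ = 144 × 19.5 / 62.4 = 45.00 ft.
Total head at OW-8: h = z + ψ = 779.02 + 45.00 = 824.02 ft.
Head difference: h(OW-7) − h(OW-8) = 803.02 − 824.02 = -21.00 ft.
Hydraulic gradient: i = |Δh| / L = 21.00 / 1765 = 0.0119.

i ≈ 0.0119 ft/ft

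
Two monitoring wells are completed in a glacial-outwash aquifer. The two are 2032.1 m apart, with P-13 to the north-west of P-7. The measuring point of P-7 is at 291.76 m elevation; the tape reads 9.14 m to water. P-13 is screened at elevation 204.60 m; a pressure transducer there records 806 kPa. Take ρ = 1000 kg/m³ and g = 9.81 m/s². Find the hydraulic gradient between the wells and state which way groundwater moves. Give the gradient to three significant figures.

i ≈ 0.00204; groundwater flows toward the south-east

Total head at P-7: h = 291.76 − 9.14 = 282.62 m.
Pressure head at P-13: ψ = P/(ρg) = 806×1000 / (1000 × 9.81) = 82.16 m.
Total head at P-13: h = z + ψ = 204.60 + 82.16 = 286.76 m.
Head difference: h(P-7) − h(P-13) = 282.62 − 286.76 = -4.14 m.
Hydraulic gradient: i = |Δh| / L = 4.14 / 2032.1 = 0.00204.
Flow is from higher to lower head: from P-13 toward P-7, i.e. toward the south-east.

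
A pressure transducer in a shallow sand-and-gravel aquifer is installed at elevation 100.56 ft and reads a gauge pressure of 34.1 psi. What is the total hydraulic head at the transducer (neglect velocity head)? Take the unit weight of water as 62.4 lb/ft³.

ψ = 144·P/γ = 144 × 34.1 / 62.4 = 78.69 ft.
h = z + ψ = 100.56 + 78.69 = 179.25 ft.

h ≈ 179.25 ft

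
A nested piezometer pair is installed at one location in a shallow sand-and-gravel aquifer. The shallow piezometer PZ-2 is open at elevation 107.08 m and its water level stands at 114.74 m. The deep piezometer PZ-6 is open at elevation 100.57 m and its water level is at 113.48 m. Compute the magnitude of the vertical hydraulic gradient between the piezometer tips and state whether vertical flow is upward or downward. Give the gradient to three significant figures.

|i_v| ≈ 0.194; vertical flow is downward

Total head at PZ-2: h = 114.74 m (water level in the standpipe).
Total head at PZ-6: h = 113.48 m.
Δh = h(PZ-2) − h(PZ-6) = 114.74 − 113.48 = 1.26 m.
Vertical separation Δz = 107.08 − 100.57 = 6.51 m.
|i_v| = |Δh| / Δz = 1.26 / 6.51 = 0.194.
Head is higher in the shallow piezometer, so vertical flow is downward (recharge condition).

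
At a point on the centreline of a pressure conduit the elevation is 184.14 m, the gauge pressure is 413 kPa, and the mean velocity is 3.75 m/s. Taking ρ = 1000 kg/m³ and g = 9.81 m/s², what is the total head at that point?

Pressure head ψ = P/(ρg) = 413×1000 / (1000 × 9.81) = 42.10 m.
Velocity head = v²/(2g) = 3.75² / (2 × 9.81) = 0.717 m.
h = z + ψ + v²/(2g) = 184.14 + 42.10 + 0.717 = 226.96 m.

h ≈ 226.96 m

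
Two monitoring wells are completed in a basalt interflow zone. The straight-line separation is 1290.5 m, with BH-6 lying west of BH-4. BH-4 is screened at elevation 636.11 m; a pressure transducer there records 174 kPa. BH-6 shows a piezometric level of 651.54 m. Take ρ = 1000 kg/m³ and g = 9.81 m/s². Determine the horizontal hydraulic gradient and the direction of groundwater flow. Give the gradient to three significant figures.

Pressure head at BH-4: ψ = P/(ρg) = 174×1000 / (1000 × 9.81) = 17.74 m.
Total head at BH-4: h = z + ψ = 636.11 + 17.74 = 653.85 m.
Total head at BH-6: h = 651.54 m (water level in the piezometer is the total head).
Head difference: h(BH-4) − h(BH-6) = 653.85 − 651.54 = 2.31 m.
Hydraulic gradient: i = |Δh| / L = 2.31 / 1290.5 = 0.00179.
Flow is from higher to lower head: from BH-4 toward BH-6, i.e. toward the west.

i ≈ 0.00179; groundwater flows toward the west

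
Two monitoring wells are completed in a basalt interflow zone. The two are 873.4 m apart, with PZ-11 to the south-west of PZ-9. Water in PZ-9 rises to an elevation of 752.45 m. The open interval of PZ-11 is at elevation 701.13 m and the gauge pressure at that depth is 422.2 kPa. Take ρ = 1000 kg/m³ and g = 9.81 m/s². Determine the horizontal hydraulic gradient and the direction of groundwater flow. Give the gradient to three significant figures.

Total head at PZ-9: h = 752.45 m (water level in the piezometer is the total head).
Pressure head at PZ-11: ψ = P/(ρg) = 422.2×1000 / (1000 × 9.81) = 43.04 m.
Total head at PZ-11: h = z + ψ = 701.13 + 43.04 = 744.17 m.
Head difference: h(PZ-9) − h(PZ-11) = 752.45 − 744.17 = 8.28 m.
Hydraulic gradient: i = |Δh| / L = 8.28 / 873.4 = 0.00948.
Flow is from higher to lower head: from PZ-9 toward PZ-11, i.e. toward the south-west.

i ≈ 0.00948; groundwater flows toward the south-west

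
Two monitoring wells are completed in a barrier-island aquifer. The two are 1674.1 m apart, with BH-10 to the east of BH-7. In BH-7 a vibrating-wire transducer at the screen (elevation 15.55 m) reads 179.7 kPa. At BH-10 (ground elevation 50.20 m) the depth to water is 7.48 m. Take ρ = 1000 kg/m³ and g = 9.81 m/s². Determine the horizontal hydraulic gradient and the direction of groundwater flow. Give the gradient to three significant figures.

i ≈ 0.00529; groundwater flows toward the west

Pressure head at BH-7: ψ = P/(ρg) = 179.7×1000 / (1000 × 9.81) = 18.32 m.
Total head at BH-7: h = z + ψ = 15.55 + 18.32 = 33.87 m.
Total head at BH-10: h = 50.20 − 7.48 = 42.72 m.
Head difference: h(BH-7) − h(BH-10) = 33.87 − 42.72 = -8.85 m.
Hydraulic gradient: i = |Δh| / L = 8.85 / 1674.1 = 0.00529.
Flow is from higher to lower head: from BH-10 toward BH-7, i.e. toward the west.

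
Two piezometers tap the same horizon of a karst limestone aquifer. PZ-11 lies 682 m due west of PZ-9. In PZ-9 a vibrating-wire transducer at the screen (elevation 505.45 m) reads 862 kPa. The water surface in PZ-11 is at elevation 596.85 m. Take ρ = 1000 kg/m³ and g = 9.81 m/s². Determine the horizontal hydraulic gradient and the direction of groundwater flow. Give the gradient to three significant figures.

Pressure head at PZ-9: ψ = P/(ρg) = 862×1000 / (1000 × 9.81) = 87.87 m.
Total head at PZ-9: h = z + ψ = 505.45 + 87.87 = 593.32 m.
Total head at PZ-11: h = 596.85 m (water level in the piezometer is the total head).
Head difference: h(PZ-9) − h(PZ-11) = 593.32 − 596.85 = -3.53 m.
Hydraulic gradient: i = |Δh| / L = 3.53 / 682 = 0.00518.
Flow is from higher to lower head: from PZ-11 toward PZ-9, i.e. toward the east.

i ≈ 0.00518; groundwater flows toward the east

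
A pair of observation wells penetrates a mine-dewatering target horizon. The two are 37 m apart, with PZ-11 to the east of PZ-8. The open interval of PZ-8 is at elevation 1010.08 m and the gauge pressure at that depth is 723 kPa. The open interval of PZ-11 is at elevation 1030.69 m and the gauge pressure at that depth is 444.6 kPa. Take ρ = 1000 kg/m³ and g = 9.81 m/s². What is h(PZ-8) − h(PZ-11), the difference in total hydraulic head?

Pressure head at PZ-8: ψ = P/(ρg) = 723×1000 / (1000 × 9.81) = 73.70 m.
Total head at PZ-8: h = z + ψ = 1010.08 + 73.70 = 1083.78 m.
Pressure head at PZ-11: ψ = P/(ρg) = 444.6×1000 / (1000 × 9.81) = 45.32 m.
Total head at PZ-11: h = z + ψ = 1030.69 + 45.32 = 1076.01 m.
Head difference: h(PZ-8) − h(PZ-11) = 1083.78 − 1076.01 = 7.77 m.

Δh ≈ 7.77 m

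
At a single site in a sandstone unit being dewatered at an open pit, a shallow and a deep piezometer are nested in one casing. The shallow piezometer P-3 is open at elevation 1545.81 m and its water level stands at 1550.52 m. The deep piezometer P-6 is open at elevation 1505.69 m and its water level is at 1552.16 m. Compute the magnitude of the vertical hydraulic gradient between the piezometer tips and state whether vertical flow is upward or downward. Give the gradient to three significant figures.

|i_v| ≈ 0.0409; vertical flow is upward

Total head at P-3: h = 1550.52 m (water level in the standpipe).
Total head at P-6: h = 1552.16 m.
Δh = h(P-3) − h(P-6) = 1550.52 − 1552.16 = -1.64 m.
Vertical separation Δz = 1545.81 − 1505.69 = 40.12 m.
|i_v| = |Δh| / Δz = 1.64 / 40.12 = 0.0409.
Head is higher in the deep piezometer, so vertical flow is upward (discharge condition).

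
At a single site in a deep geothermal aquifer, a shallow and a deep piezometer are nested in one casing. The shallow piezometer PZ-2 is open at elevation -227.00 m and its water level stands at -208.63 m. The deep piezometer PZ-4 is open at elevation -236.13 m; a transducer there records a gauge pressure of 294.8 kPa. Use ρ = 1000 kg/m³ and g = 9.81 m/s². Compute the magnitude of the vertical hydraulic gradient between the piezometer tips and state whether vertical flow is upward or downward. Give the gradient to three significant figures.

|i_v| ≈ 0.279; vertical flow is upward

Total head at PZ-2: h = -208.63 m (water level in the standpipe).
Pressure head at PZ-4: ψ = P/(ρg) = 294.8×1000 / (1000 × 9.81) = 30.05 m.
Total head at PZ-4: h = z + ψ = -236.13 + 30.05 = -206.08 m.
Δh = h(PZ-2) − h(PZ-4) = -208.63 − (-206.08) = -2.55 m.
Vertical separation Δz = -227.00 − (-236.13) = 9.13 m.
|i_v| = |Δh| / Δz = 2.55 / 9.13 = 0.279.
Head is higher in the deep piezometer, so vertical flow is upward (discharge condition).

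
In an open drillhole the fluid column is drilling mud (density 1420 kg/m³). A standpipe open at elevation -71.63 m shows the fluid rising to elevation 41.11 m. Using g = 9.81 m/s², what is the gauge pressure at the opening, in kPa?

Pressure head ψ = h − z = 41.11 − (-71.63) = 112.74 m.
P = ρgψ = 1420 × 9.81 × 112.74 = 1570491 Pa ≈ 1570 kPa.

P ≈ 1570 kPa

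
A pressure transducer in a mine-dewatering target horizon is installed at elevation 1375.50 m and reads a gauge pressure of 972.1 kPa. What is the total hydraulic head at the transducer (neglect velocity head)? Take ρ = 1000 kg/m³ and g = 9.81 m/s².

ψ = P/(ρg) = 972.1×1000 / (1000 × 9.81) = 99.09 m.
h = z + ψ = 1375.50 + 99.09 = 1474.59 m.

h ≈ 1474.59 m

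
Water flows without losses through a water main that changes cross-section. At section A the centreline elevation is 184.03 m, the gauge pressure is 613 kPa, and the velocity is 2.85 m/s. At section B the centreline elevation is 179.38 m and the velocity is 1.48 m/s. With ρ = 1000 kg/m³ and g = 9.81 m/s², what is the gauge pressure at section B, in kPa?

Pressure head at A: ψ₁ = P₁/(ρg) = 613×1000 / (1000 × 9.81) = 62.49 m.
Velocity heads: v₁²/2g = 2.85²/19.62 = 0.414 m; v₂²/2g = 1.48²/19.62 = 0.112 m.
Total head H = z₁ + ψ₁ + v₁²/2g = 184.03 + 62.49 + 0.414 = 246.93 m.
ψ₂ = H − z₂ − v₂²/2g = 246.93 − 179.38 − 0.112 = 67.44 m.
P₂ = ρgψ₂ = 1000 × 9.81 × 67.44 ≈ 662 kPa.

P₂ ≈ 662 kPa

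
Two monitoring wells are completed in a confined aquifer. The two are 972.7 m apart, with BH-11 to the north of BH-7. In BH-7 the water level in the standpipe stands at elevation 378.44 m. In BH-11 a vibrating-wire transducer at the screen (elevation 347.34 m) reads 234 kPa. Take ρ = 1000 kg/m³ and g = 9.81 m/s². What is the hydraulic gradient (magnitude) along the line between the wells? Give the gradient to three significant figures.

Total head at BH-7: h = 378.44 m (water level in the piezometer is the total head).
Pressure head at BH-11: ψ = P/(ρg) = 234×1000 / (1000 × 9.81) = 23.85 m.
Total head at BH-11: h = z + ψ = 347.34 + 23.85 = 371.19 m.
Head difference: h(BH-7) − h(BH-11) = 378.44 − 371.19 = 7.25 m.
Hydraulic gradient: i = |Δh| / L = 7.25 / 972.7 = 0.00745.

i ≈ 0.00745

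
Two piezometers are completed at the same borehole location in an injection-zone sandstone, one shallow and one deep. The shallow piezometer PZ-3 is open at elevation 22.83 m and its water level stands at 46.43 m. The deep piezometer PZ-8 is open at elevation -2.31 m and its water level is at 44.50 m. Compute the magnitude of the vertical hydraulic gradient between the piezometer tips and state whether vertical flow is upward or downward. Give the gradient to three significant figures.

|i_v| ≈ 0.0768; vertical flow is downward

Total head at PZ-3: h = 46.43 m (water level in the standpipe).
Total head at PZ-8: h = 44.50 m.
Δh = h(PZ-3) − h(PZ-8) = 46.43 − 44.50 = 1.93 m.
Vertical separation Δz = 22.83 − (-2.31) = 25.14 m.
|i_v| = |Δh| / Δz = 1.93 / 25.14 = 0.0768.
Head is higher in the shallow piezometer, so vertical flow is downward (recharge condition).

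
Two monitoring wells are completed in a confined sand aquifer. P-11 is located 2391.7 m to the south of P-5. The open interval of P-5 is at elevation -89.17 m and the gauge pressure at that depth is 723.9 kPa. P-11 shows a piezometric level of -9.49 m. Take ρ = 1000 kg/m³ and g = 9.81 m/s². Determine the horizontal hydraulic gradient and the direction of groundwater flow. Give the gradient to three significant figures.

Pressure head at P-5: ψ = P/(ρg) = 723.9×1000 / (1000 × 9.81) = 73.79 m.
Total head at P-5: h = z + ψ = -89.17 + 73.79 = -15.38 m.
Total head at P-11: h = -9.49 m (water level in the piezometer is the total head).
Head difference: h(P-5) − h(P-11) = -15.38 − (-9.49) = -5.89 m.
Hydraulic gradient: i = |Δh| / L = 5.89 / 2391.7 = 0.00246.
Flow is from higher to lower head: from P-11 toward P-5, i.e. toward the north.

i ≈ 0.00246; groundwater flows toward the north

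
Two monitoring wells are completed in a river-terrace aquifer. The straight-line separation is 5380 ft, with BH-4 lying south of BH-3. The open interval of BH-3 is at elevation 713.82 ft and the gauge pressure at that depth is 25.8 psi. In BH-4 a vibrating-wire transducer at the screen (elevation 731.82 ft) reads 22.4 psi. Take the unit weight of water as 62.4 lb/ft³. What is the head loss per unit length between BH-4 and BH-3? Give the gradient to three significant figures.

i ≈ 0.00189 ft/ft

Pressure head at BH-3: ψ = 144·P/γ = 144 × 25.8 / 62.4 = 59.54 ft.
Total head at BH-3: h = z + ψ = 713.82 + 59.54 = 773.36 ft.
Pressure head at BH-4: ψ = 144·P/γ = 144 × 22.4 / 62.4 = 51.69 ft.
Total head at BH-4: h = z + ψ = 731.82 + 51.69 = 783.51 ft.
Head difference: h(BH-3) − h(BH-4) = 773.36 − 783.51 = -10.15 ft.
Hydraulic gradient: i = |Δh| / L = 10.15 / 5380 = 0.00189.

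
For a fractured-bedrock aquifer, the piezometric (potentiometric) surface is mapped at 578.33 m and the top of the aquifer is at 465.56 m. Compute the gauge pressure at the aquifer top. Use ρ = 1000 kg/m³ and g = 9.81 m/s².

P ≈ 1110 kPa

Pressure head at the aquifer top: ψ = h − z = 578.33 − 465.56 = 112.77 m.
P = ρgψ = 1000 × 9.81 × 112.77 = 1106274 Pa ≈ 1110 kPa.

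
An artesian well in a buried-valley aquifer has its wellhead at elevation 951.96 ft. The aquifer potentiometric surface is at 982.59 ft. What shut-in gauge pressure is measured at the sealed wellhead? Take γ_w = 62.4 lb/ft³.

Head above the cap: Δh = 982.59 − 951.96 = 30.63 ft.
P = γΔh/144 = 62.4 × 30.63 / 144 = 13.3 psi.

P ≈ 13.3 psi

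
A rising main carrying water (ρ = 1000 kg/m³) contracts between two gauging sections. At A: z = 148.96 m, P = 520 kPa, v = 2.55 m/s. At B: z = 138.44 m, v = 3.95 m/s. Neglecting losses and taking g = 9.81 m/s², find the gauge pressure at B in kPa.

Pressure head at A: ψ₁ = P₁/(ρg) = 520×1000 / (1000 × 9.81) = 53.01 m.
Velocity heads: v₁²/2g = 2.55²/19.62 = 0.331 m; v₂²/2g = 3.95²/19.62 = 0.795 m.
Total head H = z₁ + ψ₁ + v₁²/2g = 148.96 + 53.01 + 0.331 = 202.30 m.
ψ₂ = H − z₂ − v₂²/2g = 202.30 − 138.44 − 0.795 = 63.07 m.
P₂ = ρgψ₂ = 1000 × 9.81 × 63.07 ≈ 619 kPa.

P₂ ≈ 619 kPa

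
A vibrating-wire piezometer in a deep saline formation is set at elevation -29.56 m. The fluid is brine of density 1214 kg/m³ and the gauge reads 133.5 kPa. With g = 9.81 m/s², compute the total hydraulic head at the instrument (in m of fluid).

h ≈ -18.35 m

ψ = P/(ρg) = 133.5×1000 / (1214 × 9.81) = 11.21 m.
h = z + ψ = -29.56 + 11.21 = -18.35 m.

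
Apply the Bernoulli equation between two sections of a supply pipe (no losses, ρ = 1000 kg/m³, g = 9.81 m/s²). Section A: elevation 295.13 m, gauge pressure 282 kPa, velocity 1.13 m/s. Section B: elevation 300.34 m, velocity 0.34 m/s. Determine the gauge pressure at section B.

P₂ ≈ 231 kPa

Pressure head at A: ψ₁ = P₁/(ρg) = 282×1000 / (1000 × 9.81) = 28.75 m.
Velocity heads: v₁²/2g = 1.13²/19.62 = 0.065 m; v₂²/2g = 0.34²/19.62 = 0.006 m.
Total head H = z₁ + ψ₁ + v₁²/2g = 295.13 + 28.75 + 0.065 = 323.94 m.
ψ₂ = H − z₂ − v₂²/2g = 323.94 − 300.34 − 0.006 = 23.59 m.
P₂ = ρgψ₂ = 1000 × 9.81 × 23.59 ≈ 231 kPa.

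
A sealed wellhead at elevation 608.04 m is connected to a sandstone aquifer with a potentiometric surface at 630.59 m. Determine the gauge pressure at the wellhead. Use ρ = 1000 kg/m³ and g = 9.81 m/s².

Head above the cap: Δh = 630.59 − 608.04 = 22.55 m.
P = ρgΔh = 1000 × 9.81 × 22.55 = 221216 Pa ≈ 221 kPa.

P ≈ 221 kPa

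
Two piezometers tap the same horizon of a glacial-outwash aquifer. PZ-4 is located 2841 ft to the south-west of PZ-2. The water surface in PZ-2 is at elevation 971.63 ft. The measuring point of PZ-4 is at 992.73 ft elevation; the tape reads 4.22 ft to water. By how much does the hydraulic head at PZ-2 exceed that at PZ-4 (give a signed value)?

Δh ≈ -16.88 ft

Total head at PZ-2: h = 971.63 ft (water level in the piezometer is the total head).
Total head at PZ-4: h = 992.73 − 4.22 = 988.51 ft.
Head difference: h(PZ-2) − h(PZ-4) = 971.63 − 988.51 = -16.88 ft.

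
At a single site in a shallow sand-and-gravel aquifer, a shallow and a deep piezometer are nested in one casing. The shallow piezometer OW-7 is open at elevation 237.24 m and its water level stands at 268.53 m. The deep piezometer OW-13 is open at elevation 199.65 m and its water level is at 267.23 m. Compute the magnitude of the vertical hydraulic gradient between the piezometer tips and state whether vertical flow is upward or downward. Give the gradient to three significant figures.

Total head at OW-7: h = 268.53 m (water level in the standpipe).
Total head at OW-13: h = 267.23 m.
Δh = h(OW-7) − h(OW-13) = 268.53 − 267.23 = 1.30 m.
Vertical separation Δz = 237.24 − 199.65 = 37.59 m.
|i_v| = |Δh| / Δz = 1.30 / 37.59 = 0.0346.
Head is higher in the shallow piezometer, so vertical flow is downward (recharge condition).

|i_v| ≈ 0.0346; vertical flow is downward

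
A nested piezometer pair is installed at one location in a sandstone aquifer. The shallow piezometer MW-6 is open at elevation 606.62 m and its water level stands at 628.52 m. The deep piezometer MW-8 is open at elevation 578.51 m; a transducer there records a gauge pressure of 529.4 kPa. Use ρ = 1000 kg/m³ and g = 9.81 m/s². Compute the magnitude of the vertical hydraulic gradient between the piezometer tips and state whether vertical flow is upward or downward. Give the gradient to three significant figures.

|i_v| ≈ 0.141; vertical flow is upward

Total head at MW-6: h = 628.52 m (water level in the standpipe).
Pressure head at MW-8: ψ = P/(ρg) = 529.4×1000 / (1000 × 9.81) = 53.97 m.
Total head at MW-8: h = z + ψ = 578.51 + 53.97 = 632.48 m.
Δh = h(MW-6) − h(MW-8) = 628.52 − 632.48 = -3.96 m.
Vertical separation Δz = 606.62 − 578.51 = 28.11 m.
|i_v| = |Δh| / Δz = 3.96 / 28.11 = 0.141.
Head is higher in the deep piezometer, so vertical flow is upward (discharge condition).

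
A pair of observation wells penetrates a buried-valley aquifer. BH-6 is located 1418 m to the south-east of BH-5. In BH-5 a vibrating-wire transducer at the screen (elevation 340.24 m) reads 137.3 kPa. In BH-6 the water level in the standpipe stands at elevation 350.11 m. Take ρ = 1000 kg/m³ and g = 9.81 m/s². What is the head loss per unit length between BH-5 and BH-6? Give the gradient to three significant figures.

i ≈ 0.00291 m/m

Pressure head at BH-5: ψ = P/(ρg) = 137.3×1000 / (1000 × 9.81) = 14.00 m.
Total head at BH-5: h = z + ψ = 340.24 + 14.00 = 354.24 m.
Total head at BH-6: h = 350.11 m (water level in the piezometer is the total head).
Head difference: h(BH-5) − h(BH-6) = 354.24 − 350.11 = 4.13 m.
Hydraulic gradient: i = |Δh| / L = 4.13 / 1418 = 0.00291.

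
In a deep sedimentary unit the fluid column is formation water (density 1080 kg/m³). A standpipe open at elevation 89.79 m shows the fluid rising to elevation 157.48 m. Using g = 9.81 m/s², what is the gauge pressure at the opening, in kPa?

Pressure head ψ = h − z = 157.48 − 89.79 = 67.69 m.
P = ρgψ = 1080 × 9.81 × 67.69 = 717162 Pa ≈ 717 kPa.

P ≈ 717 kPa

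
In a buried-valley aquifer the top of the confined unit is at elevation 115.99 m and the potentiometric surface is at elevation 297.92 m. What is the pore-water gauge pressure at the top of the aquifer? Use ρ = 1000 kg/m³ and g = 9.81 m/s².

Pressure head at the aquifer top: ψ = h − z = 297.92 − 115.99 = 181.93 m.
P = ρgψ = 1000 × 9.81 × 181.93 = 1784733 Pa ≈ 1780 kPa.

P ≈ 1780 kPa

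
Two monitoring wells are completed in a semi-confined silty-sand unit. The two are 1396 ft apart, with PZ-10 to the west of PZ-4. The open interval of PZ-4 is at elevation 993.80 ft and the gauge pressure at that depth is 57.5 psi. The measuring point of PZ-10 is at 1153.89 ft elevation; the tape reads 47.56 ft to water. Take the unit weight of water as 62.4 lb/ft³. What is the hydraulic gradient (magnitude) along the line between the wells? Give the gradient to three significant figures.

i ≈ 0.0144

Pressure head at PZ-4: ψ = 144·P/γ = 144 × 57.5 / 62.4 = 132.69 ft.
Total head at PZ-4: h = z + ψ = 993.80 + 132.69 = 1126.49 ft.
Total head at PZ-10: h = 1153.89 − 47.56 = 1106.33 ft.
Head difference: h(PZ-4) − h(PZ-10) = 1126.49 − 1106.33 = 20.16 ft.
Hydraulic gradient: i = |Δh| / L = 20.16 / 1396 = 0.0144.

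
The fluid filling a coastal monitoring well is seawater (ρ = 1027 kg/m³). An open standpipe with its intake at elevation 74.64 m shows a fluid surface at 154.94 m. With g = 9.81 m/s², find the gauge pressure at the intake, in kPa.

Pressure head ψ = h − z = 154.94 − 74.64 = 80.30 m.
P = ρgψ = 1027 × 9.81 × 80.30 = 809012 Pa ≈ 809 kPa.

P ≈ 809 kPa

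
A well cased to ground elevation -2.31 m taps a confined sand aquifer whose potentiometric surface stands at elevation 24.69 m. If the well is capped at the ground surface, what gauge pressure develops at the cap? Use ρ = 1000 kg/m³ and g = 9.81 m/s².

Head above the cap: Δh = 24.69 − (-2.31) = 27.00 m.
P = ρgΔh = 1000 × 9.81 × 27.00 = 264870 Pa ≈ 265 kPa.

P ≈ 265 kPa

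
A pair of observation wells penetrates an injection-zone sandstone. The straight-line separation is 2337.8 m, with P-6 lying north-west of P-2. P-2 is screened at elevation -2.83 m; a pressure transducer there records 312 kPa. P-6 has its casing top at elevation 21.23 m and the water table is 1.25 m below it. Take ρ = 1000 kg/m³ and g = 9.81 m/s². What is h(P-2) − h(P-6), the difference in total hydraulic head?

Δh ≈ 8.99 m

Pressure head at P-2: ψ = P/(ρg) = 312×1000 / (1000 × 9.81) = 31.80 m.
Total head at P-2: h = z + ψ = -2.83 + 31.80 = 28.97 m.
Total head at P-6: h = 21.23 − 1.25 = 19.98 m.
Head difference: h(P-2) − h(P-6) = 28.97 − 19.98 = 8.99 m.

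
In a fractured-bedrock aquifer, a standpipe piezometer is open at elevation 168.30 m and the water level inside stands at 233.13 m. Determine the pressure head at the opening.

ψ ≈ 64.83 m

Total head h = 233.13 m (the water-surface elevation in the piezometer).
Pressure head ψ = h − z = 233.13 − 168.30 = 64.83 m.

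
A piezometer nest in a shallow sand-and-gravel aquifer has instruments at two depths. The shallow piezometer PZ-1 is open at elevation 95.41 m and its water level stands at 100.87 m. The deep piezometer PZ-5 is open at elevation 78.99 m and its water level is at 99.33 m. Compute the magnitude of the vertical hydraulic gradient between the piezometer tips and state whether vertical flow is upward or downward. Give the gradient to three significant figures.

Total head at PZ-1: h = 100.87 m (water level in the standpipe).
Total head at PZ-5: h = 99.33 m.
Δh = h(PZ-1) − h(PZ-5) = 100.87 − 99.33 = 1.54 m.
Vertical separation Δz = 95.41 − 78.99 = 16.42 m.
|i_v| = |Δh| / Δz = 1.54 / 16.42 = 0.0938.
Head is higher in the shallow piezometer, so vertical flow is downward (recharge condition).

|i_v| ≈ 0.0938; vertical flow is downward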